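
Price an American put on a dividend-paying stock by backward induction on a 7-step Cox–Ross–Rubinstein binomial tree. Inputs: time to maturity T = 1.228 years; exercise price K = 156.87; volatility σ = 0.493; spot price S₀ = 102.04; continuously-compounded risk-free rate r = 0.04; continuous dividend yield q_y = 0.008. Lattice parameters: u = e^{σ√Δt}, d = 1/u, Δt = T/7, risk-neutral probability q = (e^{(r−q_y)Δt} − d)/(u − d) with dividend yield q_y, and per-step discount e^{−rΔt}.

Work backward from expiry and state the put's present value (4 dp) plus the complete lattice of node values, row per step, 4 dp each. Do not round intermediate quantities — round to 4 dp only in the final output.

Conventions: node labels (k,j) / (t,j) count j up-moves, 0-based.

params: Δt=0.17543 u=1.22935 d=0.81344 q=0.46210 e^(-rΔt)=0.99301
t_7 payoffs: 132.8247 120.5300 101.9489 73.8671 31.4267 0.0000 0.0000 0.0000
k=6: node(6,0) S=29.5602 payoff=127.3098 vs cont=126.2543 → 127.3098 [stop]  node(6,1) S=44.6748 payoff=112.1952 vs cont=111.1610 → 112.1952 [stop]  node(6,2) S=67.5175 payoff=89.3525 vs cont=88.3503 → 89.3525 [stop]  node(6,3) S=102.0400 payoff=54.8300 vs cont=53.8762 → 54.8300 [stop]  node(6,4) S=154.2143 payoff=2.6557 vs cont=16.7864 → 16.7864 [wait]  node(6,5) S=233.0659 payoff=0.0000 vs cont=0.0000 → 0.0000 [wait]  node(6,6) S=352.2353 payoff=0.0000 vs cont=0.0000 → 0.0000 [wait]
k=5: node(5,0) S=36.3400 payoff=120.5300 vs cont=119.4840 → 120.5300 [stop]  node(5,1) S=54.9211 payoff=101.9489 vs cont=100.9290 → 101.9489 [stop]  node(5,2) S=83.0029 payoff=73.8671 vs cont=72.8866 → 73.8671 [stop]  node(5,3) S=125.4433 payoff=31.4267 vs cont=36.9897 → 36.9897 [wait]  node(5,4) S=189.5840 payoff=0.0000 vs cont=8.9663 → 8.9663 [wait]  node(5,5) S=286.5206 payoff=0.0000 vs cont=0.0000 → 0.0000 [wait]
k=4: node(4,0) S=44.6748 payoff=112.1952 vs cont=111.1610 → 112.1952 [stop]  node(4,1) S=67.5175 payoff=89.3525 vs cont=88.3503 → 89.3525 [stop]  node(4,2) S=102.0400 payoff=54.8300 vs cont=56.4289 → 56.4289 [wait]  node(4,3) S=154.2143 payoff=2.6557 vs cont=23.8721 → 23.8721 [wait]  node(4,4) S=233.0659 payoff=0.0000 vs cont=4.7893 → 4.7893 [wait]
k=3: node(3,0) S=54.9211 payoff=101.9489 vs cont=100.9290 → 101.9489 [stop]  node(3,1) S=83.0029 payoff=73.8671 vs cont=73.6202 → 73.8671 [stop]  node(3,2) S=125.4433 payoff=31.4267 vs cont=41.0952 → 41.0952 [wait]  node(3,3) S=189.5840 payoff=0.0000 vs cont=14.9488 → 14.9488 [wait]
k=2: node(2,0) S=67.5175 payoff=89.3525 vs cont=88.3503 → 89.3525 [stop]  node(2,1) S=102.0400 payoff=54.8300 vs cont=58.3127 → 58.3127 [wait]  node(2,2) S=154.2143 payoff=2.6557 vs cont=28.8102 → 28.8102 [wait]
k=1: node(1,0) S=83.0029 payoff=73.8671 vs cont=74.4846 → 74.4846 [wait]  node(1,1) S=125.4433 payoff=31.4267 vs cont=44.3673 → 44.3673 [wait]
k=0: node(0,0) S=102.0400 payoff=54.8300 vs cont=60.1440 → 60.1440 [wait]

price = 60.1440
tree:
60.1440
74.4846 44.3673
89.3525 58.3127 28.8102
101.9489 73.8671 41.0952 14.9488
112.1952 89.3525 56.4289 23.8721 4.7893
120.5300 101.9489 73.8671 36.9897 8.9663 0.0000
127.3098 112.1952 89.3525 54.8300 16.7864 0.0000 0.0000
132.8247 120.5300 101.9489 73.8671 31.4267 0.0000 0.0000 0.0000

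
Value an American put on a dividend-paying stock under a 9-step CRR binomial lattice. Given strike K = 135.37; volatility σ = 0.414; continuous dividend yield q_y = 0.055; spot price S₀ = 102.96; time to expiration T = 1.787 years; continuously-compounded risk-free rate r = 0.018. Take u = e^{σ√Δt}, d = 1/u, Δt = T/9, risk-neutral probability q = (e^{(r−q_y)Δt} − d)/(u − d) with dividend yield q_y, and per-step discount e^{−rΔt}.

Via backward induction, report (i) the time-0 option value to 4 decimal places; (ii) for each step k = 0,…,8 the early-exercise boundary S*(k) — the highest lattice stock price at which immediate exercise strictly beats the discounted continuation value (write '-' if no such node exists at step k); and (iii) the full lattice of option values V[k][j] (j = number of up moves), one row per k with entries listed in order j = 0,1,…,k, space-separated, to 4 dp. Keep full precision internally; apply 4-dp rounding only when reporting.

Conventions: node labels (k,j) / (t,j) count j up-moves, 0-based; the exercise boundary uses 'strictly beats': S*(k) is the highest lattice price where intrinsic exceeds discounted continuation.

price = 47.8240
boundary = - - - - - - 34.0381 40.9339 34.0381
tree:
47.8240
57.5618 35.5334
67.6047 44.9542 23.5544
77.4209 55.3751 31.7501 13.0724
86.4938 66.2404 41.6781 19.0793 5.3554
94.4791 76.8048 53.0249 27.2409 8.6051 1.1663
101.3319 86.3313 65.0284 37.8259 13.6770 2.0691 0.0000
107.0660 94.4361 76.4854 50.6402 21.4453 3.6705 0.0000 0.0000
111.8341 101.3319 86.1951 64.4678 33.0453 6.5115 0.0000 0.0000 0.0000
115.7990 107.0660 94.4361 76.1706 49.7547 11.5514 0.0000 0.0000 0.0000 0.0000

Δt=0.19856, u=1.20259, d=0.83154, q=0.43428, disc=e^(-rΔt)=0.99643
k=9 terminal: V=max(K-S,0) → 115.7990 107.0660 94.4361 76.1706 49.7547 11.5514 0.0000 0.0000 0.0000 0.0000
k=8: j=0 S=23.5359 intr=111.8341 cont=111.6068 V=111.8341[EX]; j=1 S=34.0381 intr=101.3319 cont=101.2186 V=101.3319[EX]; j=2 S=49.2266 intr=86.1434 cont=86.1951 V=86.1951[hold]; j=3 S=71.1925 intr=64.1775 cont=64.4678 V=64.4678[hold]; j=4 S=102.9600 intr=32.4100 cont=33.0453 V=33.0453[hold]; j=5 S=148.9028 intr=0.0000 cont=6.5115 V=6.5115[hold]; j=6 S=215.3462 intr=0.0000 cont=0.0000 V=0.0000[hold]; j=7 S=311.4380 intr=0.0000 cont=0.0000 V=0.0000[hold]; j=8 S=450.4079 intr=0.0000 cont=0.0000 V=0.0000[hold]  S*(8)=34.0381
k=7: j=0 S=28.3040 intr=107.0660 cont=106.8904 V=107.0660[EX]; j=1 S=40.9339 intr=94.4361 cont=94.4202 V=94.4361[EX]; j=2 S=59.1994 intr=76.1706 cont=76.4854 V=76.4854[hold]; j=3 S=85.6153 intr=49.7547 cont=50.6402 V=50.6402[hold]; j=4 S=123.8186 intr=11.5514 cont=21.4453 V=21.4453[hold]; j=5 S=179.0689 intr=0.0000 cont=3.6705 V=3.6705[hold]; j=6 S=258.9730 intr=0.0000 cont=0.0000 V=0.0000[hold]; j=7 S=374.5319 intr=0.0000 cont=0.0000 V=0.0000[hold]  S*(7)=40.9339
k=6: j=0 S=34.0381 intr=101.3319 cont=101.2186 V=101.3319[EX]; j=1 S=49.2266 intr=86.1434 cont=86.3313 V=86.3313[hold]; j=2 S=71.1925 intr=64.1775 cont=65.0284 V=65.0284[hold]; j=3 S=102.9600 intr=32.4100 cont=37.8259 V=37.8259[hold]; j=4 S=148.9028 intr=0.0000 cont=13.6770 V=13.6770[hold]; j=5 S=215.3462 intr=0.0000 cont=2.0691 V=2.0691[hold]; j=6 S=311.4380 intr=0.0000 cont=0.0000 V=0.0000[hold]  S*(6)=34.0381
k=5: j=0 S=40.9339 intr=94.4361 cont=94.4791 V=94.4791[hold]; j=1 S=59.1994 intr=76.1706 cont=76.8048 V=76.8048[hold]; j=2 S=85.6153 intr=49.7547 cont=53.0249 V=53.0249[hold]; j=3 S=123.8186 intr=11.5514 cont=27.2409 V=27.2409[hold]; j=4 S=179.0689 intr=0.0000 cont=8.6051 V=8.6051[hold]; j=5 S=258.9730 intr=0.0000 cont=1.1663 V=1.1663[hold]  S*(5)=-
k=4: j=0 S=49.2266 intr=86.1434 cont=86.4938 V=86.4938[hold]; j=1 S=71.1925 intr=64.1775 cont=66.2404 V=66.2404[hold]; j=2 S=102.9600 intr=32.4100 cont=41.6781 V=41.6781[hold]; j=3 S=148.9028 intr=0.0000 cont=19.0793 V=19.0793[hold]; j=4 S=215.3462 intr=0.0000 cont=5.3554 V=5.3554[hold]  S*(4)=-
k=3: j=0 S=59.1994 intr=76.1706 cont=77.4209 V=77.4209[hold]; j=1 S=85.6153 intr=49.7547 cont=55.3751 V=55.3751[hold]; j=2 S=123.8186 intr=11.5514 cont=31.7501 V=31.7501[hold]; j=3 S=179.0689 intr=0.0000 cont=13.0724 V=13.0724[hold]  S*(3)=-
k=2: j=0 S=71.1925 intr=64.1775 cont=67.6047 V=67.6047[hold]; j=1 S=102.9600 intr=32.4100 cont=44.9542 V=44.9542[hold]; j=2 S=148.9028 intr=0.0000 cont=23.5544 V=23.5544[hold]  S*(2)=-
k=1: j=0 S=85.6153 intr=49.7547 cont=57.5618 V=57.5618[hold]; j=1 S=123.8186 intr=11.5514 cont=35.5334 V=35.5334[hold]  S*(1)=-
k=0: j=0 S=102.9600 intr=32.4100 cont=47.8240 V=47.8240[hold]  S*(0)=-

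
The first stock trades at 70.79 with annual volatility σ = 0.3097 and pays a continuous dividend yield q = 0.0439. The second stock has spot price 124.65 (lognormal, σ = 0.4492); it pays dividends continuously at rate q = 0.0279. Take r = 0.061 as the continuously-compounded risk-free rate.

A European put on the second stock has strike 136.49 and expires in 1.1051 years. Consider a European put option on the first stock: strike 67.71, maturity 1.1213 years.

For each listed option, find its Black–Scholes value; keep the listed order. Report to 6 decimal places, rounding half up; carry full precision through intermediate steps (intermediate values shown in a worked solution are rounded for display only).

price(the second stock put K=136.49) = 26.700418
price(the first stock put K=67.71) = 6.586841

[the second stock put K=136.49]
σ√T = 0.4492·√1.1051 = 0.472216
d₁ = (ln(S/K) + (r−q+σ²/2)T) / (σ√T) = (ln(124.65/136.49) + (0.061−0.0279+0.4492²/2)·1.1051) / 0.472216 = (-0.090742 + 0.148073) / 0.472216 = 0.121409
d₂ = d₁ − σ√T = 0.121409 − 0.472216 = -0.350807
e^{−rT} = 0.934811
e^{−qT} = 0.969638
N(−d₁) = 0.451684,  N(−d₂) = 0.637133
price = K·e^{−rT}·N(−d₂) − S·e^{−qT}·N(−d₁) = 81.293339 − 54.592921 = 26.700418
[the first stock put K=67.71]
σ√T = 0.3097·√1.1213 = 0.327946
d₁ = (ln(S/K) + (r−q+σ²/2)T) / (σ√T) = (ln(70.79/67.71) + (0.061−0.0439+0.3097²/2)·1.1213) / 0.327946 = (0.044484 + 0.072948) / 0.327946 = 0.358085
d₂ = d₁ − σ√T = 0.358085 − 0.327946 = 0.030139
e^{−rT} = 0.933887
e^{−qT} = 0.951967
N(−d₁) = 0.360140,  N(−d₂) = 0.487978
price = K·e^{−rT}·N(−d₂) − S·e^{−qT}·N(−d₁) = 30.856581 − 24.269740 = 6.586841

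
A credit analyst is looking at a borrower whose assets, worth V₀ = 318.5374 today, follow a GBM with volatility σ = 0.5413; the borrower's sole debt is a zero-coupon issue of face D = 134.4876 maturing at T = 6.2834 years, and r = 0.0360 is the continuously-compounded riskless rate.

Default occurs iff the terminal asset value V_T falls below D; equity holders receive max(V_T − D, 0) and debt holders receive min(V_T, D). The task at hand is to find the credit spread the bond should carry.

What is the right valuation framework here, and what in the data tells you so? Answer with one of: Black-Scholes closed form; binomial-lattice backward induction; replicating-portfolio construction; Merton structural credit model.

framework: Merton structural credit model

Key observation: the asked-for credit quantity lives on the firm's capital structure — asset value, asset volatility, debt face 134.4876 — which is the structural model's domain.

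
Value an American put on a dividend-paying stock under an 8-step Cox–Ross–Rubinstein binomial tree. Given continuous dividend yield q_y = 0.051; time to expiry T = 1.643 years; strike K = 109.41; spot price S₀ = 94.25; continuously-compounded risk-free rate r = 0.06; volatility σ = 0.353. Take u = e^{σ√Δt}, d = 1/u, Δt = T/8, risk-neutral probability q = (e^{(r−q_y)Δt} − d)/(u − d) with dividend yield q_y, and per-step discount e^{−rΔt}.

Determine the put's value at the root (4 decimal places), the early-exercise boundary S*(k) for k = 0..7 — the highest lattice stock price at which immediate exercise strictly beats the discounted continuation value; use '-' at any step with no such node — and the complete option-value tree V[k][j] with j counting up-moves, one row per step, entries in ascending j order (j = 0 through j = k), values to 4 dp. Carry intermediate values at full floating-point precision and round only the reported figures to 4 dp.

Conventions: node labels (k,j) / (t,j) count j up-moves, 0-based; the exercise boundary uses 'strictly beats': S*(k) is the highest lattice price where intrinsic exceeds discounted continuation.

price = 24.9886
boundary = - - - 58.3249 68.4432 58.3249 68.4432 80.3167
tree:
24.9886
32.6494 16.8698
41.4590 23.4172 9.8114
51.0851 31.5250 14.7440 4.4167
59.7075 40.9668 21.5378 7.3466 1.1748
67.0552 51.0851 30.3712 11.9825 2.2266 0.0000
73.3166 59.7075 40.9668 19.0304 4.2201 0.0000 0.0000
78.6525 67.0552 51.0851 29.0933 7.9985 0.0000 0.0000 0.0000
83.1995 73.3166 59.7075 40.9668 15.1600 0.0000 0.0000 0.0000 0.0000

Δt=0.20538, u=1.17348, d=0.85217, q=0.46585, disc=e^(-rΔt)=0.98775
k=8 terminal: V=max(K-S,0) → 83.1995 73.3166 59.7075 40.9668 15.1600 0.0000 0.0000 0.0000 0.0000
k=7: j=0 S=30.7575 intr=78.6525 cont=77.6330 V=78.6525[EX]; j=1 S=42.3548 intr=67.0552 cont=66.1566 V=67.0552[EX]; j=2 S=58.3249 intr=51.0851 cont=50.3528 V=51.0851[EX]; j=3 S=80.3167 intr=29.0933 cont=28.5903 V=29.0933[EX]; j=4 S=110.6005 intr=0.0000 cont=7.9985 V=7.9985[hold]; j=5 S=152.3030 intr=0.0000 cont=0.0000 V=0.0000[hold]; j=6 S=209.7296 intr=0.0000 cont=0.0000 V=0.0000[hold]; j=7 S=288.8093 intr=0.0000 cont=0.0000 V=0.0000[hold]  S*(7)=80.3167
k=6: j=0 S=36.0934 intr=73.3166 cont=72.3528 V=73.3166[EX]; j=1 S=49.7025 intr=59.7075 cont=58.8854 V=59.7075[EX]; j=2 S=68.4432 intr=40.9668 cont=40.3401 V=40.9668[EX]; j=3 S=94.2500 intr=15.1600 cont=19.0304 V=19.0304[hold]; j=4 S=129.7875 intr=0.0000 cont=4.2201 V=4.2201[hold]; j=5 S=178.7245 intr=0.0000 cont=0.0000 V=0.0000[hold]; j=6 S=246.1135 intr=0.0000 cont=0.0000 V=0.0000[hold]  S*(6)=68.4432
k=5: j=0 S=42.3548 intr=67.0552 cont=66.1566 V=67.0552[EX]; j=1 S=58.3249 intr=51.0851 cont=50.3528 V=51.0851[EX]; j=2 S=80.3167 intr=29.0933 cont=30.3712 V=30.3712[hold]; j=3 S=110.6005 intr=0.0000 cont=11.9825 V=11.9825[hold]; j=4 S=152.3030 intr=0.0000 cont=2.2266 V=2.2266[hold]; j=5 S=209.7296 intr=0.0000 cont=0.0000 V=0.0000[hold]  S*(5)=58.3249
k=4: j=0 S=49.7025 intr=59.7075 cont=58.8854 V=59.7075[EX]; j=1 S=68.4432 intr=40.9668 cont=40.9281 V=40.9668[EX]; j=2 S=94.2500 intr=15.1600 cont=21.5378 V=21.5378[hold]; j=3 S=129.7875 intr=0.0000 cont=7.3466 V=7.3466[hold]; j=4 S=178.7245 intr=0.0000 cont=1.1748 V=1.1748[hold]  S*(4)=68.4432
k=3: j=0 S=58.3249 intr=51.0851 cont=50.3528 V=51.0851[EX]; j=1 S=80.3167 intr=29.0933 cont=31.5250 V=31.5250[hold]; j=2 S=110.6005 intr=0.0000 cont=14.7440 V=14.7440[hold]; j=3 S=152.3030 intr=0.0000 cont=4.4167 V=4.4167[hold]  S*(3)=58.3249
k=2: j=0 S=68.4432 intr=40.9668 cont=41.4590 V=41.4590[hold]; j=1 S=94.2500 intr=15.1600 cont=23.4172 V=23.4172[hold]; j=2 S=129.7875 intr=0.0000 cont=9.8114 V=9.8114[hold]  S*(2)=-
k=1: j=0 S=80.3167 intr=29.0933 cont=32.6494 V=32.6494[hold]; j=1 S=110.6005 intr=0.0000 cont=16.8698 V=16.8698[hold]  S*(1)=-
k=0: j=0 S=94.2500 intr=15.1600 cont=24.9886 V=24.9886[hold]  S*(0)=-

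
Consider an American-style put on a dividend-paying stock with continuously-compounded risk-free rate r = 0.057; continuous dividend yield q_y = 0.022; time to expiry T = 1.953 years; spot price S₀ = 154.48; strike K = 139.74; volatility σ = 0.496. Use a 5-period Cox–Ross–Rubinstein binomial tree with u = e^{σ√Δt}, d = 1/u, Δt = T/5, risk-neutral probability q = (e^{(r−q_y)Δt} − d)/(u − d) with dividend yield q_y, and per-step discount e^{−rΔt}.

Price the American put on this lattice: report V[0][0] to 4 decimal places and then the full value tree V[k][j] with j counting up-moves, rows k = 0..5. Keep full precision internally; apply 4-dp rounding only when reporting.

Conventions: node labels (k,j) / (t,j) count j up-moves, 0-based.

price = 29.2308
tree:
29.2308
42.1635 14.5781
58.8627 23.4670 4.2281
78.7875 36.9876 7.7892 0.0000
95.0342 56.6367 14.3498 0.0000 0.0000
106.9503 78.7875 26.4360 0.0000 0.0000 0.0000

Δt=0.39060, u=1.36341, d=0.73345, q=0.44497, disc=e^(-rΔt)=0.97798
k=5 terminal: V=max(K-S,0) → 106.9503 78.7875 26.4360 0.0000 0.0000 0.0000
k=4: j=0 S=44.7058 intr=95.0342 cont=92.3399 V=95.0342[EX]; j=1 S=83.1033 intr=56.6367 cont=54.2709 V=56.6367[EX]; j=2 S=154.4800 intr=0.0000 cont=14.3498 V=14.3498[hold]; j=3 S=287.1615 intr=0.0000 cont=0.0000 V=0.0000[hold]; j=4 S=533.8020 intr=0.0000 cont=0.0000 V=0.0000[hold]
k=3: j=0 S=60.9525 intr=78.7875 cont=76.2322 V=78.7875[EX]; j=1 S=113.3040 intr=26.4360 cont=36.9876 V=36.9876[hold]; j=2 S=210.6198 intr=0.0000 cont=7.7892 V=7.7892[hold]; j=3 S=391.5193 intr=0.0000 cont=0.0000 V=0.0000[hold]
k=2: j=0 S=83.1033 intr=56.6367 cont=58.8627 V=58.8627[hold]; j=1 S=154.4800 intr=0.0000 cont=23.4670 V=23.4670[hold]; j=2 S=287.1615 intr=0.0000 cont=4.2281 V=4.2281[hold]
k=1: j=0 S=113.3040 intr=26.4360 cont=42.1635 V=42.1635[hold]; j=1 S=210.6198 intr=0.0000 cont=14.5781 V=14.5781[hold]
k=0: j=0 S=154.4800 intr=0.0000 cont=29.2308 V=29.2308[hold]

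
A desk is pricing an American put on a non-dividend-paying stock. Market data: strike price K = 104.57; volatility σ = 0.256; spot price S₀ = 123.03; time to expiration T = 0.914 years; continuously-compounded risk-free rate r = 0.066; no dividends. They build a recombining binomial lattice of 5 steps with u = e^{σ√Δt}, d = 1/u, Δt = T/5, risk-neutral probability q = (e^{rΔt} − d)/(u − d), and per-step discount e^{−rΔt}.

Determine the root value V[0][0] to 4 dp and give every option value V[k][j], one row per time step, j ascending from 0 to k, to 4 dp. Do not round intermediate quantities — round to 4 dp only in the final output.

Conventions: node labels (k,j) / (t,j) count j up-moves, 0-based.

Δt=0.18280  u=1.11567  d=0.89632  q=0.52800  discount=0.98801
step 5 (expiry): payoffs max(K−S,0) = 33.3935 15.9756 0.0000 0.0000 0.0000 0.0000
k=4: (k=4,j=0): S=79.4093, K−S=25.1607, hold=23.9066 ⇒ V=25.1607 exercise | (k=4,j=1): S=98.8419, K−S=5.7281, hold=7.4500 ⇒ V=7.4500 continue | (k=4,j=2): S=123.0300, K−S=0.0000, hold=0.0000 ⇒ V=0.0000 continue | (k=4,j=3): S=153.1372, K−S=0.0000, hold=0.0000 ⇒ V=0.0000 continue | (k=4,j=4): S=190.6121, K−S=0.0000, hold=0.0000 ⇒ V=0.0000 continue
k=3: (k=3,j=0): S=88.5944, K−S=15.9756, hold=15.6198 ⇒ V=15.9756 exercise | (k=3,j=1): S=110.2748, K−S=0.0000, hold=3.4742 ⇒ V=3.4742 continue | (k=3,j=2): S=137.2606, K−S=0.0000, hold=0.0000 ⇒ V=0.0000 continue | (k=3,j=3): S=170.8503, K−S=0.0000, hold=0.0000 ⇒ V=0.0000 continue
k=2: (k=2,j=0): S=98.8419, K−S=5.7281, hold=9.2624 ⇒ V=9.2624 continue | (k=2,j=1): S=123.0300, K−S=0.0000, hold=1.6202 ⇒ V=1.6202 continue | (k=2,j=2): S=153.1372, K−S=0.0000, hold=0.0000 ⇒ V=0.0000 continue
k=1: (k=1,j=0): S=110.2748, K−S=0.0000, hold=5.1646 ⇒ V=5.1646 continue | (k=1,j=1): S=137.2606, K−S=0.0000, hold=0.7555 ⇒ V=0.7555 continue
k=0: (k=0,j=0): S=123.0300, K−S=0.0000, hold=2.8026 ⇒ V=2.8026 continue

price = 2.8026
tree:
2.8026
5.1646 0.7555
9.2624 1.6202 0.0000
15.9756 3.4742 0.0000 0.0000
25.1607 7.4500 0.0000 0.0000 0.0000
33.3935 15.9756 0.0000 0.0000 0.0000 0.0000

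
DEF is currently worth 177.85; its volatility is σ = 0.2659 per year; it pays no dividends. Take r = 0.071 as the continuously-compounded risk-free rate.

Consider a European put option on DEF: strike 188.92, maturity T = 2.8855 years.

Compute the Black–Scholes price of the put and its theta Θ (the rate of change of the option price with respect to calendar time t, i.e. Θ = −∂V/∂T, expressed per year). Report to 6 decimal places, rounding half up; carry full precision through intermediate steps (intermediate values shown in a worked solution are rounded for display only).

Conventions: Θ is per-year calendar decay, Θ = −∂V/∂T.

price = 19.151159
Θ = 0.269946

σ√T = 0.2659·√2.8855 = 0.451678
d₁ = (ln(S/K) + (r+σ²/2)T) / (σ√T) = (ln(177.85/188.92) + (0.071+0.2659²/2)·2.8855) / 0.451678 = (-0.060383 + 0.306877) / 0.451678 = 0.545729
d₂ = d₁ − σ√T = 0.545729 − 0.451678 = 0.094051
e^{−rT} = 0.814753
N(−d₁) = 0.292626,  N(−d₂) = 0.462534
Put price V = K·e^{−rT}·N(−d₂) − S·N(−d₁) = 71.194703 − 52.043544 = 19.151159
φ(d₁) = (1/√(2π))·e^{−d₁²/2} = 0.343747
Θ = −S·φ(d₁)·σ/(2√T) + r·K·e^{−rT}·N(−d₂) = −4.784878 + 5.054824 = 0.269946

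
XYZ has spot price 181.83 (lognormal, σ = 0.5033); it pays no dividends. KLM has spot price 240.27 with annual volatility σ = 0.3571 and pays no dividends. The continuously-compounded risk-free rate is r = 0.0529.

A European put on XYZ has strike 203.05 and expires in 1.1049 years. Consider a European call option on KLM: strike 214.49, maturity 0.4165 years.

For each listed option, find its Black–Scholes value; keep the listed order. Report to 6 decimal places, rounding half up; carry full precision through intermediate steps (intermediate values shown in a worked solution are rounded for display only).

price(XYZ put K=203.05) = 43.973610
price(KLM call K=214.49) = 39.320688

[XYZ put K=203.05]
σ√T = 0.5033·√1.1049 = 0.529040
d₁ = (ln(S/K) + (r+σ²/2)T) / (σ√T) = (ln(181.83/203.05) + (0.0529+0.5033²/2)·1.1049) / 0.529040 = (-0.110380 + 0.198391) / 0.529040 = 0.166359
d₂ = d₁ − σ√T = 0.166359 − 0.529040 = -0.362681
e^{−rT} = 0.943226
N(−d₁) = 0.433937,  N(−d₂) = 0.641578
price = K·e^{−rT}·N(−d₂) − S·N(−d₁) = 122.876389 − 78.902778 = 43.973610
[KLM call K=214.49]
σ√T = 0.3571·√0.4165 = 0.230461
d₁ = (ln(S/K) + (r+σ²/2)T) / (σ√T) = (ln(240.27/214.49) + (0.0529+0.3571²/2)·0.4165) / 0.230461 = (0.113500 + 0.048589) / 0.230461 = 0.703326
d₂ = d₁ − σ√T = 0.703326 − 0.230461 = 0.472865
e^{−rT} = 0.978208
N(d₁) = 0.759074,  N(d₂) = 0.681845
price = S·N(d₁) − K·e^{−rT}·N(d₂) = 182.382627 − 143.061938 = 39.320688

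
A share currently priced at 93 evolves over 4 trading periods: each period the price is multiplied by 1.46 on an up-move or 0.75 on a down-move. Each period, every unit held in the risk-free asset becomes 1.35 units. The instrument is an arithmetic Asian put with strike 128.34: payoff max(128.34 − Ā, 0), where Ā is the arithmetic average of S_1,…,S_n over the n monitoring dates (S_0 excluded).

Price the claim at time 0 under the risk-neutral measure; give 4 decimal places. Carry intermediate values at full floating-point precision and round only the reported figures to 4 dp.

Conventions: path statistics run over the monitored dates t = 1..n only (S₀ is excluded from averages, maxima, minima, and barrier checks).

Set p* = 0.8451 (from d < R < u); the path-dependent value is the discounted p*-expectation over all price paths.
Enumerate all 2^4 = 16 price paths (U = up ×1.46, D = down ×0.75); each path with k up-moves has probability p*^k·(1−p*)^(4−k).
DDDD: Ā=47.6807, payoff=80.6593, prob=0.000576
UDDD: Ā=92.8184, payoff=35.5216, prob=0.003143
DUDD: Ā=76.3109, payoff=52.0291, prob=0.003143
UUDD: Ā=148.5518, payoff=0.0000, prob=0.017142
DDUD: Ā=63.9302, payoff=64.4098, prob=0.003143
UDUD: Ā=124.4509, payoff=3.8891, prob=0.017142
DUUD: Ā=107.9434, payoff=20.3966, prob=0.017142
UUUD: Ā=210.1297, payoff=0.0000, prob=0.093500
DDDU: Ā=54.6448, payoff=73.6952, prob=0.003143
UDDU: Ā=106.3751, payoff=21.9649, prob=0.017142
DUDU: Ā=89.8676, payoff=38.4724, prob=0.017142
UUDU: Ā=174.9423, payoff=0.0000, prob=0.093500
DDUU: Ā=77.4870, payoff=50.8530, prob=0.017142
UDUU: Ā=150.8414, payoff=0.0000, prob=0.093500
DUUU: Ā=134.3339, payoff=0.0000, prob=0.093500
UUUU: Ā=261.5033, payoff=0.0000, prob=0.510002
Price = Σ prob·payoff / R^4 = 3.079635 / 3.321506 = 0.9272

price = 0.9272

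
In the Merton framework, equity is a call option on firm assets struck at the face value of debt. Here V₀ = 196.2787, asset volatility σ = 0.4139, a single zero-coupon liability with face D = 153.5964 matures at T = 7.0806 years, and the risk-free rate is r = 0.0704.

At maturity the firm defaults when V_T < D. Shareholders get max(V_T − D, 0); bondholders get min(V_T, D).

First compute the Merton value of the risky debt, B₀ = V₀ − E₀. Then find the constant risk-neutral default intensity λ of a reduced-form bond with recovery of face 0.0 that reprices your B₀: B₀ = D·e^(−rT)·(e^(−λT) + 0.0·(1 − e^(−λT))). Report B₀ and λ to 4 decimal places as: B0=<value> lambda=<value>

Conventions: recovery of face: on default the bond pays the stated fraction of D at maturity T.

B0=72.8891 lambda=0.0349

Apply the equity-as-call identities (strike 153.5964, horizon 7.0806 years):
d₁ = [ln(V₀/D) + (r + σ²/2)T] / (σ√T)
   = [ln(196.2787/153.5964) + (0.0704 + 0.5·0.4139²)·7.0806] / (0.4139·√7.0806)
   = [0.245207 + 1.104974] / 1.101363 = 1.225919
d₂ = d₁ − σ√T = 1.225919 − 1.101363 = 0.124556
N(d₁) = 0.889885,  N(d₂) = 0.549562,  e^(−rT) = 0.607457
E₀ = V₀·N(d₁) − D·e^(−rT)·N(d₂)
   = 196.2787·0.889885 − 153.5964·0.607457·0.549562 = 123.389628
B₀ = V₀ − E₀ = 196.2787 − 123.389628 = 72.889072
e^(−λT) = (B₀·e^(rT)/D − 0)/(1 − 0) = (72.8891·1.646208/153.5964 − 0)/1 = 0.78120707
λ = −ln(0.78120707)/7.0806 = 0.034872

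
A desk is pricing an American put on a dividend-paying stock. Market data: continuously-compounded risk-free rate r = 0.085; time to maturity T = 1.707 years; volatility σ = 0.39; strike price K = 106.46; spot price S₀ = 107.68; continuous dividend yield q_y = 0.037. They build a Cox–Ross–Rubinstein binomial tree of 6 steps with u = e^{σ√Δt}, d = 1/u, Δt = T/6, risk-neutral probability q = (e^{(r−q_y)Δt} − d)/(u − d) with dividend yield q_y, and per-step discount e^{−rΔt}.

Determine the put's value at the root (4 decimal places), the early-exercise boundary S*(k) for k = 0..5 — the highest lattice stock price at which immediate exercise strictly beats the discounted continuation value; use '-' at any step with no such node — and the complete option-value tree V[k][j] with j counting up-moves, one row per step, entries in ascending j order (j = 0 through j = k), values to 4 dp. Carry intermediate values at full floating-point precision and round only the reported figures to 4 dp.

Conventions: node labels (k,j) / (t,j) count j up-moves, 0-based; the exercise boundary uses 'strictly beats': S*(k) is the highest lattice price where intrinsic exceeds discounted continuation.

price = 16.1414
boundary = - - 71.0315 57.6911 71.0315 87.4567
tree:
16.1414
24.3675 8.0866
35.4285 13.6724 2.4708
48.7689 22.4683 4.8772 0.0000
59.6038 35.4285 9.6272 0.0000 0.0000
68.4039 48.7689 19.0033 0.0000 0.0000 0.0000
75.5512 59.6038 35.4285 0.0000 0.0000 0.0000 0.0000

params: Δt=0.28450 u=1.23124 d=0.81219 q=0.48099 e^(-rΔt)=0.97611
t_6 payoffs: 75.5512 59.6038 35.4285 0.0000 0.0000 0.0000 0.0000
t_5: node(5,0) S=38.0561 payoff=68.4039 vs cont=66.2588 → 68.4039 [stop]  node(5,1) S=57.6911 payoff=48.7689 vs cont=46.8294 → 48.7689 [stop]  node(5,2) S=87.4567 payoff=19.0033 vs cont=17.9483 → 19.0033 [stop]  node(5,3) S=132.5797 payoff=0.0000 vs cont=0.0000 → 0.0000 [wait]  node(5,4) S=200.9839 payoff=0.0000 vs cont=0.0000 → 0.0000 [wait]  node(5,5) S=304.6810 payoff=0.0000 vs cont=0.0000 → 0.0000 [wait]  ⇒ S*(5)=87.4567
t_4: node(4,0) S=46.8562 payoff=59.6038 vs cont=57.5509 → 59.6038 [stop]  node(4,1) S=71.0315 payoff=35.4285 vs cont=33.6287 → 35.4285 [stop]  node(4,2) S=107.6800 payoff=0.0000 vs cont=9.6272 → 9.6272 [wait]  node(4,3) S=163.2372 payoff=0.0000 vs cont=0.0000 → 0.0000 [wait]  node(4,4) S=247.4590 payoff=0.0000 vs cont=0.0000 → 0.0000 [wait]  ⇒ S*(4)=71.0315
t_3: node(3,0) S=57.6911 payoff=48.7689 vs cont=46.8294 → 48.7689 [stop]  node(3,1) S=87.4567 payoff=19.0033 vs cont=22.4683 → 22.4683 [wait]  node(3,2) S=132.5797 payoff=0.0000 vs cont=4.8772 → 4.8772 [wait]  node(3,3) S=200.9839 payoff=0.0000 vs cont=0.0000 → 0.0000 [wait]  ⇒ S*(3)=57.6911
t_2: node(2,0) S=71.0315 payoff=35.4285 vs cont=35.2555 → 35.4285 [stop]  node(2,1) S=107.6800 payoff=0.0000 vs cont=13.6724 → 13.6724 [wait]  node(2,2) S=163.2372 payoff=0.0000 vs cont=2.4708 → 2.4708 [wait]  ⇒ S*(2)=71.0315
t_1: node(1,0) S=87.4567 payoff=19.0033 vs cont=24.3675 → 24.3675 [wait]  node(1,1) S=132.5797 payoff=0.0000 vs cont=8.0866 → 8.0866 [wait]  ⇒ S*(1)=-
t_0: node(0,0) S=107.6800 payoff=0.0000 vs cont=16.1414 → 16.1414 [wait]  ⇒ S*(0)=-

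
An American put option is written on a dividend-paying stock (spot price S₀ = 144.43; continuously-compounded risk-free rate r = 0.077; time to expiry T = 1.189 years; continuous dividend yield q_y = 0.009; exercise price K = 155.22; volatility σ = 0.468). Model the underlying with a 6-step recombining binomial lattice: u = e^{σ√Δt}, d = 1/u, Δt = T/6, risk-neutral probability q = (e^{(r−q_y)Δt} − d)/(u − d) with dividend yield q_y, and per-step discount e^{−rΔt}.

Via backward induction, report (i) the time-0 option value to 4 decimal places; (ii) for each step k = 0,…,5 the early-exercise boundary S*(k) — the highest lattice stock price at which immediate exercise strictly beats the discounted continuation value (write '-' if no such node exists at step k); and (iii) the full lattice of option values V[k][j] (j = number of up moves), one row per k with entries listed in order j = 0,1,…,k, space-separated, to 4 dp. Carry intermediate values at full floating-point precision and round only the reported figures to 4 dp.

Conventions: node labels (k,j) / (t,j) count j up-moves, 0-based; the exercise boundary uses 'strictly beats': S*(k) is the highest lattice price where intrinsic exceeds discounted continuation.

price = 30.3904
boundary = - - 95.2139 77.3075 95.2139 117.2678
tree:
30.3904
43.4868 17.1998
60.0061 27.0133 7.1371
77.9125 41.1301 12.6110 1.4457
92.4513 60.0061 22.0327 2.8253 0.0000
104.2558 77.9125 37.9522 5.5213 0.0000 0.0000
113.8404 92.4513 60.0061 10.7900 0.0000 0.0000 0.0000

params: Δt=0.19817 u=1.23163 d=0.81194 q=0.48043 e^(-rΔt)=0.98486
t_6 payoffs: 113.8404 92.4513 60.0061 10.7900 0.0000 0.0000 0.0000
t_5: node(5,0) S=50.9642 payoff=104.2558 vs cont=101.9962 → 104.2558 [stop]  node(5,1) S=77.3075 payoff=77.9125 vs cont=75.6997 → 77.9125 [stop]  node(5,2) S=117.2678 payoff=37.9522 vs cont=35.8106 → 37.9522 [stop]  node(5,3) S=177.8836 payoff=0.0000 vs cont=5.5213 → 5.5213 [wait]  node(5,4) S=269.8317 payoff=0.0000 vs cont=0.0000 → 0.0000 [wait]  node(5,5) S=409.3078 payoff=0.0000 vs cont=0.0000 → 0.0000 [wait]  ⇒ S*(5)=117.2678
t_4: node(4,0) S=62.7687 payoff=92.4513 vs cont=90.2126 → 92.4513 [stop]  node(4,1) S=95.2139 payoff=60.0061 vs cont=57.8253 → 60.0061 [stop]  node(4,2) S=144.4300 payoff=10.7900 vs cont=22.0327 → 22.0327 [wait]  node(4,3) S=219.0859 payoff=0.0000 vs cont=2.8253 → 2.8253 [wait]  node(4,4) S=332.3315 payoff=0.0000 vs cont=0.0000 → 0.0000 [wait]  ⇒ S*(4)=95.2139
t_3: node(3,0) S=77.3075 payoff=77.9125 vs cont=75.6997 → 77.9125 [stop]  node(3,1) S=117.2678 payoff=37.9522 vs cont=41.1301 → 41.1301 [wait]  node(3,2) S=177.8836 payoff=0.0000 vs cont=12.6110 → 12.6110 [wait]  node(3,3) S=269.8317 payoff=0.0000 vs cont=1.4457 → 1.4457 [wait]  ⇒ S*(3)=77.3075
t_2: node(2,0) S=95.2139 payoff=60.0061 vs cont=59.3289 → 60.0061 [stop]  node(2,1) S=144.4300 payoff=10.7900 vs cont=27.0133 → 27.0133 [wait]  node(2,2) S=219.0859 payoff=0.0000 vs cont=7.1371 → 7.1371 [wait]  ⇒ S*(2)=95.2139
t_1: node(1,0) S=117.2678 payoff=37.9522 vs cont=43.4868 → 43.4868 [wait]  node(1,1) S=177.8836 payoff=0.0000 vs cont=17.1998 → 17.1998 [wait]  ⇒ S*(1)=-
t_0: node(0,0) S=144.4300 payoff=10.7900 vs cont=30.3904 → 30.3904 [wait]  ⇒ S*(0)=-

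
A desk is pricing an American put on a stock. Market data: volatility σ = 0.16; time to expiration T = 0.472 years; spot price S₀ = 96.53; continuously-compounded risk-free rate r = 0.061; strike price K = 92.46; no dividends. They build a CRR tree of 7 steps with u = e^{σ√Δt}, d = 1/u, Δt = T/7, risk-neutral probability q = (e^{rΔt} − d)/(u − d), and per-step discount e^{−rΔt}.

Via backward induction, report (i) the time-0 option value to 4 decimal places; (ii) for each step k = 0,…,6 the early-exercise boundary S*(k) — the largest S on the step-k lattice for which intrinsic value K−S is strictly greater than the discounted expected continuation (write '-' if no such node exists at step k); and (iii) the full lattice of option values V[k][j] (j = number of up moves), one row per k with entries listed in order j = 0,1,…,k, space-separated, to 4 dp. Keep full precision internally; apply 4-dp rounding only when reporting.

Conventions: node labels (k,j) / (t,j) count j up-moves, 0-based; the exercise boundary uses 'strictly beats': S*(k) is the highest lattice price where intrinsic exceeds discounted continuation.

Δt=0.06743, u=1.04242, d=0.95930, q=0.53920, disc=e^(-rΔt)=0.99590
k=7 terminal: V=max(K-S,0) → 20.2901 14.0370 7.2420 0.0000 0.0000 0.0000 0.0000 0.0000
k=6: j=0 S=75.2315 intr=17.2285 cont=16.8489 V=17.2285[EX]; j=1 S=81.7499 intr=10.7101 cont=10.3305 V=10.7101[EX]; j=2 S=88.8331 intr=3.6269 cont=3.3234 V=3.6269[EX]; j=3 S=96.5300 intr=0.0000 cont=0.0000 V=0.0000[hold]; j=4 S=104.8938 intr=0.0000 cont=0.0000 V=0.0000[hold]; j=5 S=113.9822 intr=0.0000 cont=0.0000 V=0.0000[hold]; j=6 S=123.8582 intr=0.0000 cont=0.0000 V=0.0000[hold]  S*(6)=88.8331
k=5: j=0 S=78.4230 intr=14.0370 cont=13.6574 V=14.0370[EX]; j=1 S=85.2180 intr=7.2420 cont=6.8625 V=7.2420[EX]; j=2 S=92.6016 intr=0.0000 cont=1.6644 V=1.6644[hold]; j=3 S=100.6250 intr=0.0000 cont=0.0000 V=0.0000[hold]; j=4 S=109.3436 intr=0.0000 cont=0.0000 V=0.0000[hold]; j=5 S=118.8176 intr=0.0000 cont=0.0000 V=0.0000[hold]  S*(5)=85.2180
k=4: j=0 S=81.7499 intr=10.7101 cont=10.3305 V=10.7101[EX]; j=1 S=88.8331 intr=3.6269 cont=4.2172 V=4.2172[hold]; j=2 S=96.5300 intr=0.0000 cont=0.7638 V=0.7638[hold]; j=3 S=104.8938 intr=0.0000 cont=0.0000 V=0.0000[hold]; j=4 S=113.9822 intr=0.0000 cont=0.0000 V=0.0000[hold]  S*(4)=81.7499
k=3: j=0 S=85.2180 intr=7.2420 cont=7.1795 V=7.2420[EX]; j=1 S=92.6016 intr=0.0000 cont=2.3455 V=2.3455[hold]; j=2 S=100.6250 intr=0.0000 cont=0.3505 V=0.3505[hold]; j=3 S=109.3436 intr=0.0000 cont=0.0000 V=0.0000[hold]  S*(3)=85.2180
k=2: j=0 S=88.8331 intr=3.6269 cont=4.5829 V=4.5829[hold]; j=1 S=96.5300 intr=0.0000 cont=1.2646 V=1.2646[hold]; j=2 S=104.8938 intr=0.0000 cont=0.1609 V=0.1609[hold]  S*(2)=-
k=1: j=0 S=92.6016 intr=0.0000 cont=2.7822 V=2.7822[hold]; j=1 S=100.6250 intr=0.0000 cont=0.6667 V=0.6667[hold]  S*(1)=-
k=0: j=0 S=96.5300 intr=0.0000 cont=1.6348 V=1.6348[hold]  S*(0)=-

price = 1.6348
boundary = - - - 85.2180 81.7499 85.2180 88.8331
tree:
1.6348
2.7822 0.6667
4.5829 1.2646 0.1609
7.2420 2.3455 0.3505 0.0000
10.7101 4.2172 0.7638 0.0000 0.0000
14.0370 7.2420 1.6644 0.0000 0.0000 0.0000
17.2285 10.7101 3.6269 0.0000 0.0000 0.0000 0.0000
20.2901 14.0370 7.2420 0.0000 0.0000 0.0000 0.0000 0.0000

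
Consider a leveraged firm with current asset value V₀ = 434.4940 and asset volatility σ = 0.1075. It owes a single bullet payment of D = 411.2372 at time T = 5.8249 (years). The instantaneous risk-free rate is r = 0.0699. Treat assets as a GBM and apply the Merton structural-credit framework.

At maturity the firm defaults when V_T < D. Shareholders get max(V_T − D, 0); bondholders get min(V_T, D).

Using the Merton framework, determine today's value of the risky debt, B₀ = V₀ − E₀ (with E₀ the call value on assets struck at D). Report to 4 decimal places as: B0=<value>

Work the structural quantities from V₀ = 434.4940 against face 411.2372:
d₁ = [ln(V₀/D) + (r + σ²/2)T] / (σ√T)
   = [ln(434.4940/411.2372) + (0.0699 + 0.5·0.1075²)·5.8249] / (0.1075·√5.8249)
   = [0.055012 + 0.440818] / 0.259449 = 1.911083
d₂ = d₁ − σ√T = 1.911083 − 0.259449 = 1.651634
N(d₁) = 0.972003,  N(d₂) = 0.950695,  e^(−rT) = 0.665537
E₀ = V₀·N(d₁) − D·e^(−rT)·N(d₂)
   = 434.4940·0.972003 − 411.2372·0.665537·0.950695 = 162.130140
B₀ = V₀ − E₀ = 434.4940 − 162.130140 = 272.363860

B0=272.3639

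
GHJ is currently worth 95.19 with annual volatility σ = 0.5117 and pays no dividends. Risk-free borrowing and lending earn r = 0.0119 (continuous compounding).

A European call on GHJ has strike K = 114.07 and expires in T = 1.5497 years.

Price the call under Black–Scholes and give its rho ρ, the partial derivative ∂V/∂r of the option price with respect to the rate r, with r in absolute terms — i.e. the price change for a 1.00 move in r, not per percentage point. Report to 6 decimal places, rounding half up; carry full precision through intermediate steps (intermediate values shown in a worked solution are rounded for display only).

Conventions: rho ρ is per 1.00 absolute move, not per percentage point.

price = 18.295714
ρ = 49.133954

σ√T = 0.5117·√1.5497 = 0.637000
d₁ = (ln(S/K) + (r+σ²/2)T) / (σ√T) = (ln(95.19/114.07) + (0.0119+0.5117²/2)·1.5497) / 0.637000 = (-0.180937 + 0.221326) / 0.637000 = 0.063404
d₂ = d₁ − σ√T = 0.063404 − 0.637000 = -0.573596
e^{−rT} = 0.981728
N(d₁) = 0.525278,  N(d₂) = 0.283121
Call price V = S·N(d₁) − K·e^{−rT}·N(d₂) = 50.001175 − 31.705461 = 18.295714
ρ = K·T·e^{−rT}·N(d₂) = 49.133954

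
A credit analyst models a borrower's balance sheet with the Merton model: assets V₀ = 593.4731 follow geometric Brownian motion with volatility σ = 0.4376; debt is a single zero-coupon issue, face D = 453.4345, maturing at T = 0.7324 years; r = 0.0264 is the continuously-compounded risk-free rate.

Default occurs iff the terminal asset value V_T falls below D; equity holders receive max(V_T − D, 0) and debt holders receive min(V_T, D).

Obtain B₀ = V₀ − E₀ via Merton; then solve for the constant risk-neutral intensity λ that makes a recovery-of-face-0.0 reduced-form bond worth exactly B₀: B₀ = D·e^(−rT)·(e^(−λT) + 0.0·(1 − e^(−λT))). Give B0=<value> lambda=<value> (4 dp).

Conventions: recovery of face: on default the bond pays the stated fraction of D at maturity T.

B0=420.6352 lambda=0.0761

Equity is a call on the firm's assets struck at D = 453.4345:
d₁ = [ln(V₀/D) + (r + σ²/2)T] / (σ√T)
   = [ln(593.4731/453.4345) + (0.0264 + 0.5·0.4376²)·0.7324] / (0.4376·√0.7324)
   = [0.269141 + 0.089460] / 0.374500 = 0.957548
d₂ = d₁ − σ√T = 0.957548 − 0.374500 = 0.583048
N(d₁) = 0.830855,  N(d₂) = 0.720070,  e^(−rT) = 0.980850
E₀ = V₀·N(d₁) − D·e^(−rT)·N(d₂)
   = 593.4731·0.830855 − 453.4345·0.980850·0.720070 = 172.837913
B₀ = V₀ − E₀ = 593.4731 − 172.837913 = 420.635187
e^(−λT) = (B₀·e^(rT)/D − 0)/(1 − 0) = (420.6352·1.019523/453.4345 − 0)/1 = 0.94577601
λ = −ln(0.94577601)/0.7324 = 0.076119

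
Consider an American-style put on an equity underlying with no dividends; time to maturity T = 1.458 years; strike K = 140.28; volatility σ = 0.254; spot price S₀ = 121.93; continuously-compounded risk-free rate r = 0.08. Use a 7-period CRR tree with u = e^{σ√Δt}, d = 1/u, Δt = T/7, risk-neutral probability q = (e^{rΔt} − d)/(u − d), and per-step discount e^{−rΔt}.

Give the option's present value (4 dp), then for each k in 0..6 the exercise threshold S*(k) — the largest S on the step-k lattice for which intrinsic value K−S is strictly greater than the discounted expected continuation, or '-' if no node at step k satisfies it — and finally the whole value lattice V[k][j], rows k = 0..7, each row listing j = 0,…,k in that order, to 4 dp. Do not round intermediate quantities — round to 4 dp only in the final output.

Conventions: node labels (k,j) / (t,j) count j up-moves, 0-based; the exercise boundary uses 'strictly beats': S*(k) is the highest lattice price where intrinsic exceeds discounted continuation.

params: Δt=0.20829 u=1.12291 d=0.89055 q=0.54336 e^(-rΔt)=0.98348
t_7 payoffs: 86.1170 71.9847 54.1650 31.6958 3.3639 0.0000 0.0000 0.0000
t_6: node(6,0) S=60.8200 payoff=79.4600 vs cont=77.1419 → 79.4600 [stop]  node(6,1) S=76.6893 payoff=63.5907 vs cont=61.2726 → 63.5907 [stop]  node(6,2) S=96.6991 payoff=43.5809 vs cont=41.2628 → 43.5809 [stop]  node(6,3) S=121.9300 payoff=18.3500 vs cont=16.0319 → 18.3500 [stop]  node(6,4) S=153.7441 payoff=0.0000 vs cont=1.5107 → 1.5107 [wait]  node(6,5) S=193.8593 payoff=0.0000 vs cont=0.0000 → 0.0000 [wait]  node(6,6) S=244.4413 payoff=0.0000 vs cont=0.0000 → 0.0000 [wait]  ⇒ S*(6)=121.9300
t_5: node(5,0) S=68.2953 payoff=71.9847 vs cont=69.6666 → 71.9847 [stop]  node(5,1) S=86.1150 payoff=54.1650 vs cont=51.8470 → 54.1650 [stop]  node(5,2) S=108.5842 payoff=31.6958 vs cont=29.3777 → 31.6958 [stop]  node(5,3) S=136.9161 payoff=3.3639 vs cont=9.0481 → 9.0481 [wait]  node(5,4) S=172.6405 payoff=0.0000 vs cont=0.6784 → 0.6784 [wait]  node(5,5) S=217.6861 payoff=0.0000 vs cont=0.0000 → 0.0000 [wait]  ⇒ S*(5)=108.5842
t_4: node(4,0) S=76.6893 payoff=63.5907 vs cont=61.2726 → 63.5907 [stop]  node(4,1) S=96.6991 payoff=43.5809 vs cont=41.2628 → 43.5809 [stop]  node(4,2) S=121.9300 payoff=18.3500 vs cont=19.0695 → 19.0695 [wait]  node(4,3) S=153.7441 payoff=0.0000 vs cont=4.4260 → 4.4260 [wait]  node(4,4) S=193.8593 payoff=0.0000 vs cont=0.3047 → 0.3047 [wait]  ⇒ S*(4)=96.6991
t_3: node(3,0) S=86.1150 payoff=54.1650 vs cont=51.8470 → 54.1650 [stop]  node(3,1) S=108.5842 payoff=31.6958 vs cont=29.7622 → 31.6958 [stop]  node(3,2) S=136.9161 payoff=3.3639 vs cont=10.9291 → 10.9291 [wait]  node(3,3) S=172.6405 payoff=0.0000 vs cont=2.1505 → 2.1505 [wait]  ⇒ S*(3)=108.5842
t_2: node(2,0) S=96.6991 payoff=43.5809 vs cont=41.2628 → 43.5809 [stop]  node(2,1) S=121.9300 payoff=18.3500 vs cont=20.0746 → 20.0746 [wait]  node(2,2) S=153.7441 payoff=0.0000 vs cont=6.0573 → 6.0573 [wait]  ⇒ S*(2)=96.6991
t_1: node(1,0) S=108.5842 payoff=31.6958 vs cont=30.2993 → 31.6958 [stop]  node(1,1) S=136.9161 payoff=3.3639 vs cont=12.2523 → 12.2523 [wait]  ⇒ S*(1)=108.5842
t_0: node(0,0) S=121.9300 payoff=18.3500 vs cont=20.7817 → 20.7817 [wait]  ⇒ S*(0)=-

price = 20.7817
boundary = - 108.5842 96.6991 108.5842 96.6991 108.5842 121.9300
tree:
20.7817
31.6958 12.2523
43.5809 20.0746 6.0573
54.1650 31.6958 10.9291 2.1505
63.5907 43.5809 19.0695 4.4260 0.3047
71.9847 54.1650 31.6958 9.0481 0.6784 0.0000
79.4600 63.5907 43.5809 18.3500 1.5107 0.0000 0.0000
86.1170 71.9847 54.1650 31.6958 3.3639 0.0000 0.0000 0.0000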